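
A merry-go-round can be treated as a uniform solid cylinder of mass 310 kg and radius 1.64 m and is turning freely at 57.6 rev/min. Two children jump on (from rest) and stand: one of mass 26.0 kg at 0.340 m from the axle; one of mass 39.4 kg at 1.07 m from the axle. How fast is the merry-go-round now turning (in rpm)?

No external torque acts about the axle; L_before = L_after.
I_p = ½(310)(1.64)² = 416.9 kg·m².
Added inertia Σmr² = (26.0)(0.340)² + (39.4)(1.07)² = 48.11 kg·m²; I_f = 416.9 + 48.11 = 465.0 kg·m².
ω_f = I_p ω_i / I_f = (416.9)(57.6) / 465.0 = 51.64 rpm.

ω_f ≈ 51.6 rpm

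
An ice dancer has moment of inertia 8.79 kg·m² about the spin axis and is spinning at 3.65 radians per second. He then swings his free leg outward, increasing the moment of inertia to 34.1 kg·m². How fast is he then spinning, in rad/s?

No external torque acts about the spin axis, so angular momentum is conserved.
ω₂ = I₁ω₁ / I₂ = (8.790)(3.65 rad/s) / (34.10) = 0.9409 rad/s.

ω₂ ≈ 0.941 rad/s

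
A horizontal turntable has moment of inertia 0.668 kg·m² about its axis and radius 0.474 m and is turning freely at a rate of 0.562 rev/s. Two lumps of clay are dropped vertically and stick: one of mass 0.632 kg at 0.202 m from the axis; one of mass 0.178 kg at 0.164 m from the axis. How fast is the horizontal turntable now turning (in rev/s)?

No external torque acts about the axis; L_before = L_after.
Added inertia Σmr² = (0.632)(0.202)² + (0.178)(0.164)² = 0.03058 kg·m²; I_f = 0.6680 + 0.03058 = 0.6986 kg·m².
ω_f = I_p ω_i / I_f = (0.6680)(0.562) / 0.6986 = 0.5374 rev/s.

ω_f ≈ 0.537 rev/s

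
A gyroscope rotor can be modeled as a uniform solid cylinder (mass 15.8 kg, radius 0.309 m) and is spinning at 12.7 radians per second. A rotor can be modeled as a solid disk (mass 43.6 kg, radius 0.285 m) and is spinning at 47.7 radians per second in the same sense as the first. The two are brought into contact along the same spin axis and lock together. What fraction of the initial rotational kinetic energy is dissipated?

No external torque acts about the common axis, so total angular momentum is conserved.
Moments of inertia: I_A = ½(15.8)(0.309)² = 0.7543 kg·m²; I_B = ½(43.6)(0.285)² = 1.771 kg·m².
Taking A's sense as positive: L = (0.7543)(12.7) + (1.771)(47.7) = 94.04 kg·m²·rad/s.
Combined I = 0.7543 + 1.771 = 2.525 kg·m².
ω_f = L / I = 94.04 / 2.525 = 37.24 rad/s.
KE_i = ½ΣIω² = 2075 J; KE_f = ½(2.525)(37.24)² = 1751 J.
Fraction dissipated = (KE_i − KE_f)/KE_i = 0.1561.

fraction ≈ 0.156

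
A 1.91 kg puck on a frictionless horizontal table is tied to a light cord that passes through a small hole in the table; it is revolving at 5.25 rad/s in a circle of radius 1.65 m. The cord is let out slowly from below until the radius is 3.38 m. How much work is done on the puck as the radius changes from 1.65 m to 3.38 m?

W ≈ -54.6 J

No torque about the axis ⇒ m r₁² ω₁ = m r₂² ω₂.
ω₂ = ω₁ (r₁/r₂)² = (5.25)(1.65/3.38)² = 1.251 rad/s.
W = ΔKE = ½m(v₂² − v₁²) = -54.58 J.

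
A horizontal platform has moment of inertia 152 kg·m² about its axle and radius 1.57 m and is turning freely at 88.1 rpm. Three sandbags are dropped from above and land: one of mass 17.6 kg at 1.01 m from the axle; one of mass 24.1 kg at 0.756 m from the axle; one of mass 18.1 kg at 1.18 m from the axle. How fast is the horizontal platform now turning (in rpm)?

ω_f ≈ 64.1 rpm

The added mass arrives with no angular momentum about the axle, and any external torque about the axle is negligible, so the system's angular momentum is conserved.
Added inertia Σmr² = (17.6)(1.01)² + (24.1)(0.756)² + (18.1)(1.18)² = 56.93 kg·m²; I_f = 152.0 + 56.93 = 208.9 kg·m².
ω_f = I_p ω_i / I_f = (152.0)(88.1) / 208.9 = 64.09 rpm.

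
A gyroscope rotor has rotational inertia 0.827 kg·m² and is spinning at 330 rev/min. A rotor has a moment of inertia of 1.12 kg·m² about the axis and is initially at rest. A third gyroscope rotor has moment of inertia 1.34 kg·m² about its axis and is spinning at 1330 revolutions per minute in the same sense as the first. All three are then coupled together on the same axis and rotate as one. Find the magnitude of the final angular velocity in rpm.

The coupling torques are internal; angular momentum about the shared axis is conserved.
Taking A's sense as positive: L = (0.8270)(330) + (1.340)(1330) = 2055 kg·m²·rpm.
Combined I = 0.8270 + 1.120 + 1.340 = 3.287 kg·m².
ω_f = L / I = 2055 / 3.287 = 625.2 rpm.

|ω_f| ≈ 625 rpm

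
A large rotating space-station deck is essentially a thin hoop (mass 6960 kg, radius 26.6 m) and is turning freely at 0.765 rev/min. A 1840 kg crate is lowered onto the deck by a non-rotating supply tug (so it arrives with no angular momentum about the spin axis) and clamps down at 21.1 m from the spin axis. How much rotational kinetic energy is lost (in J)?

energy lost ≈ 2250 J

The added mass arrives with no angular momentum about the spin axis, and any external torque about the spin axis is negligible, so the system's angular momentum is conserved.
I_p = (6960)(26.6)² = 4.925e+06 kg·m².
Added inertia Σmr² = (1840)(21.1)² = 8.192e+05 kg·m²; I_f = 4.925e+06 + 8.192e+05 = 5.744e+06 kg·m².
ω_f = I_p ω_i / I_f = (4.925e+06)(0.765) / 5.744e+06 = 0.6559 rpm.
KE_i = ½(4.925e+06)(0.08011 rad/s)² = 15800 J; KE_f = ½(5.744e+06)(0.06869)² = 13550 J.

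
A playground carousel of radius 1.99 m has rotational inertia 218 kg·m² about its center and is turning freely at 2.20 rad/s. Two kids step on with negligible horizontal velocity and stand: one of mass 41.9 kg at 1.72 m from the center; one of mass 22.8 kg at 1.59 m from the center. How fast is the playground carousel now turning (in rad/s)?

ω_f ≈ 1.20 rad/s

The added mass arrives with no angular momentum about the center, and any external torque about the center is negligible, so the system's angular momentum is conserved.
Added inertia Σmr² = (41.9)(1.72)² + (22.8)(1.59)² = 181.6 kg·m²; I_f = 218.0 + 181.6 = 399.6 kg·m².
ω_f = I_p ω_i / I_f = (218.0)(2.20) / 399.6 = 1.200 rad/s.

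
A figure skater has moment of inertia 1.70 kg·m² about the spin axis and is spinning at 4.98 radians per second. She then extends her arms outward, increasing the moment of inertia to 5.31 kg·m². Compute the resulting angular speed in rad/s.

ω₂ ≈ 1.59 rad/s

With no external torque about the axis, L is conserved: I₁ω₁ = I₂ω₂.
ω₂ = I₁ω₁ / I₂ = (1.700)(4.98 rad/s) / (5.310) = 1.594 rad/s.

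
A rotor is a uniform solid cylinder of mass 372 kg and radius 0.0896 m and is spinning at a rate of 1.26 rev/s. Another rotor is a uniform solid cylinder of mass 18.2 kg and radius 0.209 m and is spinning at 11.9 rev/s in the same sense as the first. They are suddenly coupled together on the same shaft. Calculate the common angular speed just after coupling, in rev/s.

No external torque acts about the common axis, so total angular momentum is conserved.
Moments of inertia: I_A = ½(372)(0.0896)² = 1.493 kg·m²; I_B = ½(18.2)(0.209)² = 0.3975 kg·m².
Taking A's sense as positive: L = (1.493)(1.26) + (0.3975)(11.9) = 6.612 kg·m²·rev/s.
Combined I = 1.493 + 0.3975 = 1.891 kg·m².
ω_f = L / I = 6.612 / 1.891 = 3.497 rev/s.

|ω_f| ≈ 3.50 rev/s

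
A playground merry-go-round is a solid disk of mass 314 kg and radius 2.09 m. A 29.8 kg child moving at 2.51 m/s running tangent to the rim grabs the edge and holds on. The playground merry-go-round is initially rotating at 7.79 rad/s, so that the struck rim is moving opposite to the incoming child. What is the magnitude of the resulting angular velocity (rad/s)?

|ω_f| ≈ 6.36 rad/s

About the axle the impulsive forces during the collision are internal, so angular momentum about that axis is conserved.
I_p = ½(314)(2.09)² = 685.8 kg·m². Taking the sense of the child's angular momentum as positive, L_{child} = m v R = (29.8)(2.51)(2.09) = 156.3 kg·m²/s.
L_i = −I_p ω_p + m v R = −(685.8)(7.79) + 156.3 = -5186 kg·m²/s.
After sticking, I_f = I_p + m R² = 685.8 + (29.8)(2.09)² = 816.0 kg·m².
ω_f = L_i / I_f = -5186 / 816.0 = -6.356 rad/s.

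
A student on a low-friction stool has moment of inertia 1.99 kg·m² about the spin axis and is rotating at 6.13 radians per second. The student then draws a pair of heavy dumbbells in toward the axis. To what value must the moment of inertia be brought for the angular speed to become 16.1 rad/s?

I₂ ≈ 0.758 kg·m²

No external torque acts about the spin axis, so angular momentum is conserved.
I₂ = I₁ω₁ / ω₂ = (1.99)(6.13) / (16.1) = 0.7577 kg·m².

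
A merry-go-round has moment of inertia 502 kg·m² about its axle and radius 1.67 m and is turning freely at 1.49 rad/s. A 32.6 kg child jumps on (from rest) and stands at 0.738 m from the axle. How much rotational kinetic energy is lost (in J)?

No external torque acts about the axle; L_before = L_after.
Added inertia Σmr² = (32.6)(0.738)² = 17.76 kg·m²; I_f = 502.0 + 17.76 = 519.8 kg·m².
ω_f = I_p ω_i / I_f = (502.0)(1.49) / 519.8 = 1.439 rad/s.
KE_i = ½(502.0)(1.490 rad/s)² = 557.2 J; KE_f = ½(519.8)(1.439)² = 538.2 J.

energy lost ≈ 19.0 J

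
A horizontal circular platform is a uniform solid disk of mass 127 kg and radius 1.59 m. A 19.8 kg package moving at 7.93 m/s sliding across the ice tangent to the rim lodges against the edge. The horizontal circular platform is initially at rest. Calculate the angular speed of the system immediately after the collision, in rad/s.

About the central axle the impulsive forces during the collision are internal, so angular momentum about that axis is conserved.
I_p = ½(127)(1.59)² = 160.5 kg·m². Taking the sense of the package's angular momentum as positive, L_{package} = m v R = (19.8)(7.93)(1.59) = 249.7 kg·m²/s.
L_i = 0 + 249.7 = 249.7 kg·m²/s.
After sticking, I_f = I_p + m R² = 160.5 + (19.8)(1.59)² = 210.6 kg·m².
ω_f = L_i / I_f = 249.7 / 210.6 = 1.185 rad/s.

|ω_f| ≈ 1.19 rad/s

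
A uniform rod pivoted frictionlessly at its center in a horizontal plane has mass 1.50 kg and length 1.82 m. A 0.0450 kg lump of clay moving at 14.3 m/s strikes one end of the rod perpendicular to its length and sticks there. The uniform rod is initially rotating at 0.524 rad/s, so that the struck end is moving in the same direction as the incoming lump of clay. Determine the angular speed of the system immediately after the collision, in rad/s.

The axle reaction passes through the pivot and exerts no torque about it; angular momentum about the pivot is conserved through the impact.
I_p = (1/12)(1.50)(1.82)² = 0.4141 kg·m². Taking the sense of the lump of clay's angular momentum as positive, L_{lump} = m v R = (0.0450)(14.3)(1.82/2) = 0.5856 kg·m²/s.
L_i = +I_p ω_p + m v R = +(0.4141)(0.524) + 0.5856 = 0.8025 kg·m²/s.
After sticking, I_f = I_p + m R² = 0.4141 + (0.0450)(1.82/2)² = 0.4513 kg·m².
ω_f = L_i / I_f = 0.8025 / 0.4513 = 1.778 rad/s.

|ω_f| ≈ 1.78 rad/s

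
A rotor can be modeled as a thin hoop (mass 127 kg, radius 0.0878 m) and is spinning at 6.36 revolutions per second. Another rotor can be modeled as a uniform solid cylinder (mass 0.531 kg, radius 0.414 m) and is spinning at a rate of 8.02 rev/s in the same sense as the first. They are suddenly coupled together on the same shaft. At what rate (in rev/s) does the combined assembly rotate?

|ω_f| ≈ 6.43 rev/s

No external torque acts about the common axis, so total angular momentum is conserved.
Moments of inertia: I_A = (127)(0.0878)² = 0.9790 kg·m²; I_B = ½(0.531)(0.414)² = 0.04551 kg·m².
Taking A's sense as positive: L = (0.9790)(6.36) + (0.04551)(8.02) = 6.592 kg·m²·rev/s.
Combined I = 0.9790 + 0.04551 = 1.025 kg·m².
ω_f = L / I = 6.592 / 1.025 = 6.434 rev/s.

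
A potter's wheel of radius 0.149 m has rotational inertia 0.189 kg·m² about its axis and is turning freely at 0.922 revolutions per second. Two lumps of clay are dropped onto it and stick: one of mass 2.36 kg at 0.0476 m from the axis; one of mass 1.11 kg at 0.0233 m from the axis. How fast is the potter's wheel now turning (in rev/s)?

No external torque acts about the axis; L_before = L_after.
Added inertia Σmr² = (2.36)(0.0476)² + (1.11)(0.0233)² = 0.005950 kg·m²; I_f = 0.1890 + 0.005950 = 0.1949 kg·m².
ω_f = I_p ω_i / I_f = (0.1890)(0.922) / 0.1949 = 0.8939 rev/s.

ω_f ≈ 0.894 rev/s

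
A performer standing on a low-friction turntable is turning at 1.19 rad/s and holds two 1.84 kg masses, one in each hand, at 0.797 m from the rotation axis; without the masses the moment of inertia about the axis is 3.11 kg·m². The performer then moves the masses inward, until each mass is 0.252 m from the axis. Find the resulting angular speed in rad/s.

With no external torque about the axis, L is conserved: I₁ω₁ = I₂ω₂.
I₁ = 3.11 + 2(1.84)(0.797)² = 5.448 kg·m²; I₂ = 3.11 + 2(1.84)(0.252)² = 3.344 kg·m².
ω₂ = I₁ω₁ / I₂ = (5.448)(1.19 rad/s) / (3.344) = 1.939 rad/s.

ω₂ ≈ 1.94 rad/s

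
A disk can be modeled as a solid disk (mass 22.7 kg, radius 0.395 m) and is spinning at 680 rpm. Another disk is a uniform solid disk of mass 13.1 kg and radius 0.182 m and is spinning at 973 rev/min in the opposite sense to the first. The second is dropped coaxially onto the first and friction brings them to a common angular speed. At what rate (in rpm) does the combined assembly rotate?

No external torque acts about the common axis, so total angular momentum is conserved.
Moments of inertia: I_A = ½(22.7)(0.395)² = 1.771 kg·m²; I_B = ½(13.1)(0.182)² = 0.2170 kg·m².
Taking A's sense as positive: L = (1.771)(680) − (0.2170)(973) = 993.1 kg·m²·rpm.
Combined I = 1.771 + 0.2170 = 1.988 kg·m².
ω_f = L / I = 993.1 / 1.988 = 499.6 rpm.

|ω_f| ≈ 500 rpm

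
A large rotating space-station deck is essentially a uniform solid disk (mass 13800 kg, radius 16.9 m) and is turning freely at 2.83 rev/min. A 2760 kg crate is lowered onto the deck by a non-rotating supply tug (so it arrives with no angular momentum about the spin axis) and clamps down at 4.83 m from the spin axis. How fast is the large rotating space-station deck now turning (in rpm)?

The added mass arrives with no angular momentum about the spin axis, and any external torque about the spin axis is negligible, so the system's angular momentum is conserved.
I_p = ½(13800)(16.9)² = 1.971e+06 kg·m².
Added inertia Σmr² = (2760)(4.83)² = 64390 kg·m²; I_f = 1.971e+06 + 64390 = 2.035e+06 kg·m².
ω_f = I_p ω_i / I_f = (1.971e+06)(2.83) / 2.035e+06 = 2.740 rpm.

ω_f ≈ 2.74 rpm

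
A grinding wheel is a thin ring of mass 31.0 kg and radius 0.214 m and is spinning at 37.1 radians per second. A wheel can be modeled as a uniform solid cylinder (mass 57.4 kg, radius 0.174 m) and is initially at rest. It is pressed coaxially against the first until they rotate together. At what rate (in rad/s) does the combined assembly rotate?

No external torque acts about the common axis, so total angular momentum is conserved.
Moments of inertia: I_A = (31.0)(0.214)² = 1.420 kg·m²; I_B = ½(57.4)(0.174)² = 0.8689 kg·m².
Taking A's sense as positive: L = (1.420)(37.1) = 52.67 kg·m²·rad/s.
Combined I = 1.420 + 0.8689 = 2.289 kg·m².
ω_f = L / I = 52.67 / 2.289 = 23.01 rad/s.

|ω_f| ≈ 23.0 rad/s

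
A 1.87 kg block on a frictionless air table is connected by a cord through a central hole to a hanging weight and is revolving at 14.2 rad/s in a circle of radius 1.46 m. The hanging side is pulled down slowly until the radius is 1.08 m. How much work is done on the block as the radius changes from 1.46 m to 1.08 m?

W ≈ 333 J

No torque about the axis ⇒ m r₁² ω₁ = m r₂² ω₂.
ω₂ = ω₁ (r₁/r₂)² = (14.2)(1.46/1.08)² = 25.95 rad/s.
W = ΔKE = ½m(v₂² − v₁²) = 332.6 J.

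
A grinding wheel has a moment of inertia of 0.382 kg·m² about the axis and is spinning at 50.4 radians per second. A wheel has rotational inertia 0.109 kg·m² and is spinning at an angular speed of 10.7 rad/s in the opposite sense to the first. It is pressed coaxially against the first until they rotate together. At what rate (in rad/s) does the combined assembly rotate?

No external torque acts about the common axis, so total angular momentum is conserved.
Taking A's sense as positive: L = (0.3820)(50.4) − (0.1090)(10.7) = 18.09 kg·m²·rad/s.
Combined I = 0.3820 + 0.1090 = 0.4910 kg·m².
ω_f = L / I = 18.09 / 0.4910 = 36.84 rad/s.

|ω_f| ≈ 36.8 rad/s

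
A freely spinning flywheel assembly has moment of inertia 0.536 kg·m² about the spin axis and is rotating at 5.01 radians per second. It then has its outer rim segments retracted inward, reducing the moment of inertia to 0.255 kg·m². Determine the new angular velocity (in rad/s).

ω₂ ≈ 10.5 rad/s

With no external torque about the axis, L is conserved: I₁ω₁ = I₂ω₂.
ω₂ = I₁ω₁ / I₂ = (0.5360)(5.01 rad/s) / (0.2550) = 10.53 rad/s.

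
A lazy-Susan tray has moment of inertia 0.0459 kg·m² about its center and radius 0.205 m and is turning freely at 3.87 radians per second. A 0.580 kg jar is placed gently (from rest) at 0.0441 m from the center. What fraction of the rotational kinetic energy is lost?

fraction ≈ 0.0240

No external torque acts about the center; L_before = L_after.
Added inertia Σmr² = (0.580)(0.0441)² = 0.001128 kg·m²; I_f = 0.04590 + 0.001128 = 0.04703 kg·m².
ω_f = I_p ω_i / I_f = (0.04590)(3.87) / 0.04703 = 3.777 rad/s.
KE_i = ½(0.04590)(3.870 rad/s)² = 0.3437 J; KE_f = ½(0.04703)(3.777)² = 0.3355 J.
Fraction lost = 0.02399.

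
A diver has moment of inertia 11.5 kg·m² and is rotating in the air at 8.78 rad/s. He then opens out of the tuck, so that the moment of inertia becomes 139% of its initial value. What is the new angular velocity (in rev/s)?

No external torque acts about the spin axis, so angular momentum is conserved.
I₂ = 1.39 × 11.5 = 15.98 kg·m².
ω₂ = I₁ω₁ / I₂ = (11.50)(8.78 rad/s) / (15.98) = 6.317 rad/s = 1.005 rev/s.

ω₂ ≈ 1.01 rev/s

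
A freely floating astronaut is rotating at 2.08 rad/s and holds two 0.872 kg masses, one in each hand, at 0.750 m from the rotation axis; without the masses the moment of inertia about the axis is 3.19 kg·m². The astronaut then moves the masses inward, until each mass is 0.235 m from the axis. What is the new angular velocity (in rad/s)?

ω₂ ≈ 2.64 rad/s

Angular momentum about the spin axis is conserved since the torque about it is zero.
I₁ = 3.19 + 2(0.872)(0.750)² = 4.171 kg·m²; I₂ = 3.19 + 2(0.872)(0.235)² = 3.286 kg·m².
ω₂ = I₁ω₁ / I₂ = (4.171)(2.08 rad/s) / (3.286) = 2.640 rad/s.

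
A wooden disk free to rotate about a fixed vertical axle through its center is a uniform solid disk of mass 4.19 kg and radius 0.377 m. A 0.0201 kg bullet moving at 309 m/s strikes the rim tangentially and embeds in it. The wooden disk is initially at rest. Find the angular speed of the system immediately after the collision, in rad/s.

|ω_f| ≈ 7.79 rad/s

The axle reaction passes through the axle and exerts no torque about it; angular momentum about the axle is conserved through the impact.
I_p = ½(4.19)(0.377)² = 0.2978 kg·m². Taking the sense of the bullet's angular momentum as positive, L_{bullet} = m v R = (0.0201)(309)(0.377) = 2.342 kg·m²/s.
L_i = 0 + 2.342 = 2.342 kg·m²/s.
After sticking, I_f = I_p + m R² = 0.2978 + (0.0201)(0.377)² = 0.3006 kg·m².
ω_f = L_i / I_f = 2.342 / 0.3006 = 7.789 rad/s.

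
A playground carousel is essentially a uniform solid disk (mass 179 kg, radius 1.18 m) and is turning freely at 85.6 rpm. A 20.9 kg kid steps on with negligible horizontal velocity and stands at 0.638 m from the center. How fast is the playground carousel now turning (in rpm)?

The added mass arrives with no angular momentum about the center, and any external torque about the center is negligible, so the system's angular momentum is conserved.
I_p = ½(179)(1.18)² = 124.6 kg·m².
Added inertia Σmr² = (20.9)(0.638)² = 8.507 kg·m²; I_f = 124.6 + 8.507 = 133.1 kg·m².
ω_f = I_p ω_i / I_f = (124.6)(85.6) / 133.1 = 80.13 rpm.

ω_f ≈ 80.1 rpm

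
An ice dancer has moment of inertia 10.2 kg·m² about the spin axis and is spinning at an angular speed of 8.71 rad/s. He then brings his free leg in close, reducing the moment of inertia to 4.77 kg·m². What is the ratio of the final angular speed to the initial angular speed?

ω₂/ω₁ ≈ 2.14

With no external torque about the axis, L is conserved: I₁ω₁ = I₂ω₂.
ω₂/ω₁ = I₁/I₂ = 10.20 / 4.770 = 2.138.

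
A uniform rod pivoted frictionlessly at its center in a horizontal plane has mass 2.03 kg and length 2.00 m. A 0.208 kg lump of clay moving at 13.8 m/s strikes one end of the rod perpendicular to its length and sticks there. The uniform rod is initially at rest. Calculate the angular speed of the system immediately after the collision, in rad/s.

|ω_f| ≈ 3.24 rad/s

The axle reaction passes through the pivot and exerts no torque about it; angular momentum about the pivot is conserved through the impact.
I_p = (1/12)(2.03)(2.00)² = 0.6767 kg·m². Taking the sense of the lump of clay's angular momentum as positive, L_{lump} = m v R = (0.208)(13.8)(2.00/2) = 2.870 kg·m²/s.
L_i = 0 + 2.870 = 2.870 kg·m²/s.
After sticking, I_f = I_p + m R² = 0.6767 + (0.208)(2.00/2)² = 0.8847 kg·m².
ω_f = L_i / I_f = 2.870 / 0.8847 = 3.245 rad/s.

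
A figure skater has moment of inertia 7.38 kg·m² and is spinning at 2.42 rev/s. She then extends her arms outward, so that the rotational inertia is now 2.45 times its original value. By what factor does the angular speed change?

Angular momentum about the spin axis is conserved since the torque about it is zero.
I₂ = 2.45 × 7.38 = 18.08 kg·m².
ω₂/ω₁ = I₁/I₂ = 7.380 / 18.08 = 0.4082.

ω₂/ω₁ ≈ 0.408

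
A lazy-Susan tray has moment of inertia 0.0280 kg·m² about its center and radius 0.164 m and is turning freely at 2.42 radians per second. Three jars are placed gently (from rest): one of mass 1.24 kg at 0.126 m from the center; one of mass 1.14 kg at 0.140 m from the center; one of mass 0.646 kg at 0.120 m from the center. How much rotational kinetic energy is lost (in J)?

No external torque acts about the center; L_before = L_after.
Added inertia Σmr² = (1.24)(0.126)² + (1.14)(0.140)² + (0.646)(0.120)² = 0.05133 kg·m²; I_f = 0.02800 + 0.05133 = 0.07933 kg·m².
ω_f = I_p ω_i / I_f = (0.02800)(2.42) / 0.07933 = 0.8541 rad/s.
KE_i = ½(0.02800)(2.420 rad/s)² = 0.08199 J; KE_f = ½(0.07933)(0.8541)² = 0.02894 J.

energy lost ≈ 0.0531 J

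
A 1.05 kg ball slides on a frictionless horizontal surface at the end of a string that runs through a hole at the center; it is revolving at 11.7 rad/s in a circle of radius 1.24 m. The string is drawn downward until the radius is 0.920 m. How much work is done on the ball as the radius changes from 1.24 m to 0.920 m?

No torque about the axis ⇒ m r₁² ω₁ = m r₂² ω₂.
ω₂ = ω₁ (r₁/r₂)² = (11.7)(1.24/0.920)² = 21.25 rad/s.
W = ΔKE = ½m(v₂² − v₁²) = 90.24 J.

W ≈ 90.2 J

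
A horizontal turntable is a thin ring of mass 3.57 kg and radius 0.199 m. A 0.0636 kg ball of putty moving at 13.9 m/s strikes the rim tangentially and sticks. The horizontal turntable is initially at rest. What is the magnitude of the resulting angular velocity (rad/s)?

|ω_f| ≈ 1.22 rad/s

About the axle the impulsive forces during the collision are internal, so angular momentum about that axis is conserved.
I_p = (3.57)(0.199)² = 0.1414 kg·m². Taking the sense of the ball of putty's angular momentum as positive, L_{ball} = m v R = (0.0636)(13.9)(0.199) = 0.1759 kg·m²/s.
L_i = 0 + 0.1759 = 0.1759 kg·m²/s.
After sticking, I_f = I_p + m R² = 0.1414 + (0.0636)(0.199)² = 0.1439 kg·m².
ω_f = L_i / I_f = 0.1759 / 0.1439 = 1.223 rad/s.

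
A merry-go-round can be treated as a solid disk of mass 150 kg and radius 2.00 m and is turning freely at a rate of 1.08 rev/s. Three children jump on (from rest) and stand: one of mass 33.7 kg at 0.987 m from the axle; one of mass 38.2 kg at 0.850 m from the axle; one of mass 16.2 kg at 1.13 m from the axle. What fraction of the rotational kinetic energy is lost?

fraction ≈ 0.213

The added mass arrives with no angular momentum about the axle, and any external torque about the axle is negligible, so the system's angular momentum is conserved.
I_p = ½(150)(2.00)² = 300.0 kg·m².
Added inertia Σmr² = (33.7)(0.987)² + (38.2)(0.850)² + (16.2)(1.13)² = 81.11 kg·m²; I_f = 300.0 + 81.11 = 381.1 kg·m².
ω_f = I_p ω_i / I_f = (300.0)(1.08) / 381.1 = 0.8501 rev/s.
KE_i = ½(300.0)(6.786 rad/s)² = 6907 J; KE_f = ½(381.1)(5.342)² = 5437 J.
Fraction lost = 0.2128.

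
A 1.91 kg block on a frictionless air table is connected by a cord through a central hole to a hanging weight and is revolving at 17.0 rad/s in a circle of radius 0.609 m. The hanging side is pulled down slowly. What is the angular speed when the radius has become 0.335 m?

ω₂ ≈ 56.2 rad/s

No torque about the axis ⇒ m r₁² ω₁ = m r₂² ω₂.
ω₂ = ω₁ (r₁/r₂)² = (17.0)(0.609/0.335)² = 56.18 rad/s.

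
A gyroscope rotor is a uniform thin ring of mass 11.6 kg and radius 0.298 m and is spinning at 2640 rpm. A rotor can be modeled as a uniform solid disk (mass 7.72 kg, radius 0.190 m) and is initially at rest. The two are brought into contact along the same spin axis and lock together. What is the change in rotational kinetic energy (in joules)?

ΔKE ≈ -4690 J

The coupling torques are internal; angular momentum about the shared axis is conserved.
Moments of inertia: I_A = (11.6)(0.298)² = 1.030 kg·m²; I_B = ½(7.72)(0.190)² = 0.1393 kg·m².
Taking A's sense as positive: L = (1.030)(2640) = 2720 kg·m²·rpm.
Combined I = 1.030 + 0.1393 = 1.169 kg·m².
ω_f = L / I = 2720 / 1.169 = 2325 rpm.
KE_i = ½ΣIω² = 39370 J; KE_f = ½(1.169)(243.5)² = 34680 J.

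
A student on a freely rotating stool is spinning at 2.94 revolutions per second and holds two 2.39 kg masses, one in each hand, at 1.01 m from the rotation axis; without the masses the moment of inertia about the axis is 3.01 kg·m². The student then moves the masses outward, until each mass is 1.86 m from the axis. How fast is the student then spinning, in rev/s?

ω₂ ≈ 1.19 rev/s

With no external torque about the axis, L is conserved: I₁ω₁ = I₂ω₂.
I₁ = 3.01 + 2(2.39)(1.01)² = 7.886 kg·m²; I₂ = 3.01 + 2(2.39)(1.86)² = 19.55 kg·m².
ω₂ = I₁ω₁ / I₂ = (7.886)(2.94 rev/s) / (19.55) = 1.186 rev/s.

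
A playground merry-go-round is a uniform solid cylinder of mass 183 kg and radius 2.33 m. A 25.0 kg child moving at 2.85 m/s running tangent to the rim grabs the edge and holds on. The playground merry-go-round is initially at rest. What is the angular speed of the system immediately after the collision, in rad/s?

The axle reaction passes through the axle and exerts no torque about it; angular momentum about the axle is conserved through the impact.
I_p = ½(183)(2.33)² = 496.7 kg·m². Taking the sense of the child's angular momentum as positive, L_{child} = m v R = (25.0)(2.85)(2.33) = 166.0 kg·m²/s.
L_i = 0 + 166.0 = 166.0 kg·m²/s.
After sticking, I_f = I_p + m R² = 496.7 + (25.0)(2.33)² = 632.5 kg·m².
ω_f = L_i / I_f = 166.0 / 632.5 = 0.2625 rad/s.

|ω_f| ≈ 0.262 rad/s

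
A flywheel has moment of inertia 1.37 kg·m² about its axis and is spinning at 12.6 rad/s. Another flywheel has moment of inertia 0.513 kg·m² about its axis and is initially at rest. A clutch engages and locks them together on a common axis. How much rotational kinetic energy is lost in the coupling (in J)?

The coupling torques are internal; angular momentum about the shared axis is conserved.
Taking A's sense as positive: L = (1.370)(12.6) = 17.26 kg·m²·rad/s.
Combined I = 1.370 + 0.5130 = 1.883 kg·m².
ω_f = L / I = 17.26 / 1.883 = 9.167 rad/s.
KE_i = ½ΣIω² = 108.8 J; KE_f = ½(1.883)(9.167)² = 79.12 J.

ΔKE lost ≈ 29.6 J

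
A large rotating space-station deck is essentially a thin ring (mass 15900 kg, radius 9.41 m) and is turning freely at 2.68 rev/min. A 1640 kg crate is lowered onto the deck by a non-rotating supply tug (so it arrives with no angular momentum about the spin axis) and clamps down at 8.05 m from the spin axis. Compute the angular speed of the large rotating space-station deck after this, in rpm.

No external torque acts about the spin axis; L_before = L_after.
I_p = (15900)(9.41)² = 1.408e+06 kg·m².
Added inertia Σmr² = (1640)(8.05)² = 1.063e+05 kg·m²; I_f = 1.408e+06 + 1.063e+05 = 1.514e+06 kg·m².
ω_f = I_p ω_i / I_f = (1.408e+06)(2.68) / 1.514e+06 = 2.492 rpm.

ω_f ≈ 2.49 rpm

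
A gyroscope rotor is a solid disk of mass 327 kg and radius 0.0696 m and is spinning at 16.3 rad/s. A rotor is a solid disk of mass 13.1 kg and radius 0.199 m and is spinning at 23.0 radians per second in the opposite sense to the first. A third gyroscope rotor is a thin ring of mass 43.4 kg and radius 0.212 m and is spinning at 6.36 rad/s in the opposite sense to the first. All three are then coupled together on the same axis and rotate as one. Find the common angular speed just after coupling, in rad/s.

The coupling torques are internal; angular momentum about the shared axis is conserved.
Moments of inertia: I_A = ½(327)(0.0696)² = 0.7920 kg·m²; I_B = ½(13.1)(0.199)² = 0.2594 kg·m²; I_C = (43.4)(0.212)² = 1.951 kg·m².
Taking A's sense as positive: L = (0.7920)(16.3) − (0.2594)(23.0) − (1.951)(6.36) = -5.462 kg·m²·rad/s.
Combined I = 0.7920 + 0.2594 + 1.951 = 3.002 kg·m².
ω_f = L / I = -5.462 / 3.002 = -1.819 rad/s.

|ω_f| ≈ 1.82 rad/s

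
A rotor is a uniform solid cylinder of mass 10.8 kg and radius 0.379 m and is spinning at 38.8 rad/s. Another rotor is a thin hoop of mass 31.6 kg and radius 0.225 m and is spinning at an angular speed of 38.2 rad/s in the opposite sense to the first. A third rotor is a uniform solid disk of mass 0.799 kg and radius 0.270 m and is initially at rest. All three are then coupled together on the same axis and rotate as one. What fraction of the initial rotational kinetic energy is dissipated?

fraction ≈ 0.886

No external torque acts about the common axis, so total angular momentum is conserved.
Moments of inertia: I_A = ½(10.8)(0.379)² = 0.7757 kg·m²; I_B = (31.6)(0.225)² = 1.600 kg·m²; I_C = ½(0.799)(0.270)² = 0.02912 kg·m².
Taking A's sense as positive: L = (0.7757)(38.8) − (1.600)(38.2) = -31.01 kg·m²·rad/s.
Combined I = 0.7757 + 1.600 + 0.02912 = 2.405 kg·m².
ω_f = L / I = -31.01 / 2.405 = -12.90 rad/s.
KE_i = ½ΣIω² = 1751 J; KE_f = ½(2.405)(12.90)² = 200.0 J.
Fraction dissipated = (KE_i − KE_f)/KE_i = 0.8858.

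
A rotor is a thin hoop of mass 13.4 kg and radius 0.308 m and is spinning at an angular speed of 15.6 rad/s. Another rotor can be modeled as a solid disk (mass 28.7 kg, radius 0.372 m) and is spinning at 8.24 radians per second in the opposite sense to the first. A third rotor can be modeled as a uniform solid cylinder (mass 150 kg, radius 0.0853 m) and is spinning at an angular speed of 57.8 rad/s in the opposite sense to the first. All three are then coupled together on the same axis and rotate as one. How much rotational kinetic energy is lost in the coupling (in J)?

ΔKE lost ≈ 1030 J

The coupling torques are internal; angular momentum about the shared axis is conserved.
Moments of inertia: I_A = (13.4)(0.308)² = 1.271 kg·m²; I_B = ½(28.7)(0.372)² = 1.986 kg·m²; I_C = ½(150)(0.0853)² = 0.5457 kg·m².
Taking A's sense as positive: L = (1.271)(15.6) − (1.986)(8.24) − (0.5457)(57.8) = -28.07 kg·m²·rad/s.
Combined I = 1.271 + 1.986 + 0.5457 = 3.803 kg·m².
ω_f = L / I = -28.07 / 3.803 = -7.383 rad/s.
KE_i = ½ΣIω² = 1134 J; KE_f = ½(3.803)(7.383)² = 103.6 J.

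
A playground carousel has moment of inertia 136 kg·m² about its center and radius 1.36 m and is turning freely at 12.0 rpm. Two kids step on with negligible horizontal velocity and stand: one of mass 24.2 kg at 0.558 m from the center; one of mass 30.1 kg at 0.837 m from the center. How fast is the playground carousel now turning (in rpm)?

The added mass arrives with no angular momentum about the center, and any external torque about the center is negligible, so the system's angular momentum is conserved.
Added inertia Σmr² = (24.2)(0.558)² + (30.1)(0.837)² = 28.62 kg·m²; I_f = 136.0 + 28.62 = 164.6 kg·m².
ω_f = I_p ω_i / I_f = (136.0)(12.0) / 164.6 = 9.914 rpm.

ω_f ≈ 9.91 rpm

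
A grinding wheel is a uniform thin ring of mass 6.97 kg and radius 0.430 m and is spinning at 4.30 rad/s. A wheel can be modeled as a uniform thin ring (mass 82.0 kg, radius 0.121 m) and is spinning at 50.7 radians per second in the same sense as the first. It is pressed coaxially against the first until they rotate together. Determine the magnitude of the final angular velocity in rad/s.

No external torque acts about the common axis, so total angular momentum is conserved.
Moments of inertia: I_A = (6.97)(0.430)² = 1.289 kg·m²; I_B = (82.0)(0.121)² = 1.201 kg·m².
Taking A's sense as positive: L = (1.289)(4.30) + (1.201)(50.7) = 66.41 kg·m²·rad/s.
Combined I = 1.289 + 1.201 = 2.489 kg·m².
ω_f = L / I = 66.41 / 2.489 = 26.68 rad/s.

|ω_f| ≈ 26.7 rad/s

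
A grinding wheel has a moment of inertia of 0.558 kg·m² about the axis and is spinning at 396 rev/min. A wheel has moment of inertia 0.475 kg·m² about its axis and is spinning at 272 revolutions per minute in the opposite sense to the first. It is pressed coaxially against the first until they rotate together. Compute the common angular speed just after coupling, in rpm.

|ω_f| ≈ 88.8 rpm

The coupling torques are internal; angular momentum about the shared axis is conserved.
Taking A's sense as positive: L = (0.5580)(396) − (0.4750)(272) = 91.77 kg·m²·rpm.
Combined I = 0.5580 + 0.4750 = 1.033 kg·m².
ω_f = L / I = 91.77 / 1.033 = 88.84 rpm.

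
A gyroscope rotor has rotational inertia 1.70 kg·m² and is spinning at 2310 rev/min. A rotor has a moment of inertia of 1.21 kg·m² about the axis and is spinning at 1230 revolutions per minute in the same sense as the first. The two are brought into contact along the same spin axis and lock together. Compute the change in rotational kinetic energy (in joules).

ΔKE ≈ -4520 J

No external torque acts about the common axis, so total angular momentum is conserved.
Taking A's sense as positive: L = (1.700)(2310) + (1.210)(1230) = 5415 kg·m²·rpm.
Combined I = 1.700 + 1.210 = 2.910 kg·m².
ω_f = L / I = 5415 / 2.910 = 1861 rpm.
KE_i = ½ΣIω² = 59780 J; KE_f = ½(2.910)(194.9)² = 55260 J.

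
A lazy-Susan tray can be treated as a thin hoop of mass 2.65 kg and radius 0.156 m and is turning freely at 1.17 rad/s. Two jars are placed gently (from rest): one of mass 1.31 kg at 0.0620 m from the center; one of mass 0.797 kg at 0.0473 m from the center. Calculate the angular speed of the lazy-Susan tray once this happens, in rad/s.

The added mass arrives with no angular momentum about the center, and any external torque about the center is negligible, so the system's angular momentum is conserved.
I_p = (2.65)(0.156)² = 0.06449 kg·m².
Added inertia Σmr² = (1.31)(0.0620)² + (0.797)(0.0473)² = 0.006819 kg·m²; I_f = 0.06449 + 0.006819 = 0.07131 kg·m².
ω_f = I_p ω_i / I_f = (0.06449)(1.17) / 0.07131 = 1.058 rad/s.

ω_f ≈ 1.06 rad/s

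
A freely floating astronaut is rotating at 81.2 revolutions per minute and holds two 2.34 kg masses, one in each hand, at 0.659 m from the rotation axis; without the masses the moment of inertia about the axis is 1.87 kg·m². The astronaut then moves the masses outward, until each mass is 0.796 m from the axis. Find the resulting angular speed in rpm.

With no external torque about the axis, L is conserved: I₁ω₁ = I₂ω₂.
I₁ = 1.87 + 2(2.34)(0.659)² = 3.902 kg·m²; I₂ = 1.87 + 2(2.34)(0.796)² = 4.835 kg·m².
ω₂ = I₁ω₁ / I₂ = (3.902)(81.2 rpm) / (4.835) = 65.53 rpm.

ω₂ ≈ 65.5 rpm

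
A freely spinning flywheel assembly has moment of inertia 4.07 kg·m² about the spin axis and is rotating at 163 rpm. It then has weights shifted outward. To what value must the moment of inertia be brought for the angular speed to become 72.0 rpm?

With no external torque about the axis, L is conserved: I₁ω₁ = I₂ω₂.
I₂ = I₁ω₁ / ω₂ = (4.07)(163) / (72.0) = 9.214 kg·m².

I₂ ≈ 9.21 kg·m²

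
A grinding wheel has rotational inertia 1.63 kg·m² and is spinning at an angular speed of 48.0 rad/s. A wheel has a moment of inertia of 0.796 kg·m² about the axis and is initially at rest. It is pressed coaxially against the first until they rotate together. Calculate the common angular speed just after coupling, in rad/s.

The coupling torques are internal; angular momentum about the shared axis is conserved.
Taking A's sense as positive: L = (1.630)(48.0) = 78.24 kg·m²·rad/s.
Combined I = 1.630 + 0.7960 = 2.426 kg·m².
ω_f = L / I = 78.24 / 2.426 = 32.25 rad/s.

|ω_f| ≈ 32.3 rad/s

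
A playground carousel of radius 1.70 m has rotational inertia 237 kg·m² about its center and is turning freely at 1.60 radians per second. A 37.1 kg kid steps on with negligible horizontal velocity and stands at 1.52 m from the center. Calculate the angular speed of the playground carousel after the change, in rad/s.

The added mass arrives with no angular momentum about the center, and any external torque about the center is negligible, so the system's angular momentum is conserved.
Added inertia Σmr² = (37.1)(1.52)² = 85.72 kg·m²; I_f = 237.0 + 85.72 = 322.7 kg·m².
ω_f = I_p ω_i / I_f = (237.0)(1.60) / 322.7 = 1.175 rad/s.

ω_f ≈ 1.18 rad/s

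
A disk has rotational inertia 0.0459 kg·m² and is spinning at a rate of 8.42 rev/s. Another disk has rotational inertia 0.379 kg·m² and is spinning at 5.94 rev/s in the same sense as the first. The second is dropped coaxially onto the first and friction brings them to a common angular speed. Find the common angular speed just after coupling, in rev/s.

|ω_f| ≈ 6.21 rev/s

No external torque acts about the common axis, so total angular momentum is conserved.
Taking A's sense as positive: L = (0.04590)(8.42) + (0.3790)(5.94) = 2.638 kg·m²·rev/s.
Combined I = 0.04590 + 0.3790 = 0.4249 kg·m².
ω_f = L / I = 2.638 / 0.4249 = 6.208 rev/s.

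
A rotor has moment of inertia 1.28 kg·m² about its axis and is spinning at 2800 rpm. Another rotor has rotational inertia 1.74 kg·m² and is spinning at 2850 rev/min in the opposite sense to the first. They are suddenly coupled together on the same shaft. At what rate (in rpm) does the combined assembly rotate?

|ω_f| ≈ 455 rpm

The coupling torques are internal; angular momentum about the shared axis is conserved.
Taking A's sense as positive: L = (1.280)(2800) − (1.740)(2850) = -1375 kg·m²·rpm.
Combined I = 1.280 + 1.740 = 3.020 kg·m².
ω_f = L / I = -1375 / 3.020 = -455.3 rpm.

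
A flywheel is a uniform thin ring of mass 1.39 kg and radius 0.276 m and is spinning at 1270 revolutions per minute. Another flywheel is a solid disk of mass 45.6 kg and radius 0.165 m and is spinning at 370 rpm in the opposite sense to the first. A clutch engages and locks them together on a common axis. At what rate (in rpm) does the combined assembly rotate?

The coupling torques are internal; angular momentum about the shared axis is conserved.
Moments of inertia: I_A = (1.39)(0.276)² = 0.1059 kg·m²; I_B = ½(45.6)(0.165)² = 0.6207 kg·m².
Taking A's sense as positive: L = (0.1059)(1270) − (0.6207)(370) = -95.20 kg·m²·rpm.
Combined I = 0.1059 + 0.6207 = 0.7266 kg·m².
ω_f = L / I = -95.20 / 0.7266 = -131.0 rpm.

|ω_f| ≈ 131 rpm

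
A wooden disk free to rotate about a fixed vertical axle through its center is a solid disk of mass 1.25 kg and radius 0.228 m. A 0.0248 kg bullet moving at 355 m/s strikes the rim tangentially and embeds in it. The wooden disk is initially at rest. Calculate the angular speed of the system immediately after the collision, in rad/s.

|ω_f| ≈ 59.4 rad/s

The axle reaction passes through the axle and exerts no torque about it; angular momentum about the axle is conserved through the impact.
I_p = ½(1.25)(0.228)² = 0.03249 kg·m². Taking the sense of the bullet's angular momentum as positive, L_{bullet} = m v R = (0.0248)(355)(0.228) = 2.007 kg·m²/s.
L_i = 0 + 2.007 = 2.007 kg·m²/s.
After sticking, I_f = I_p + m R² = 0.03249 + (0.0248)(0.228)² = 0.03378 kg·m².
ω_f = L_i / I_f = 2.007 / 0.03378 = 59.42 rad/s.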